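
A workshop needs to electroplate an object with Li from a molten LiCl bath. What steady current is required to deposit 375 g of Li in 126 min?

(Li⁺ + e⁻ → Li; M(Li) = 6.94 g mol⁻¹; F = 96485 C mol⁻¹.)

n(Li) = 375 / 6.94 = 54.03 mol.
n(e⁻) = 1 × 54.03 = 54.03 mol.
Q = n(e⁻)·F = 54.03 × 96485 = 5214000 C.
I = Q/t = 5214000 / 7560.0 s = 690 A.

690 A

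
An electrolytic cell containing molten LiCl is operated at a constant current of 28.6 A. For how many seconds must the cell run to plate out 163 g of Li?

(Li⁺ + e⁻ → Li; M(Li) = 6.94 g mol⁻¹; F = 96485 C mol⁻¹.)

n(Li) = m/M = 163 / 6.94 = 23.49 mol.
Each Li atom requires 1 electron, so n(e⁻) = 1 × 23.49 = 23.49 mol.
Q = n(e⁻)·F = 23.49 × 96485 = 2266000 C.
t = Q/I = 2266000 / 28.60 A = 79240 s.

79200 s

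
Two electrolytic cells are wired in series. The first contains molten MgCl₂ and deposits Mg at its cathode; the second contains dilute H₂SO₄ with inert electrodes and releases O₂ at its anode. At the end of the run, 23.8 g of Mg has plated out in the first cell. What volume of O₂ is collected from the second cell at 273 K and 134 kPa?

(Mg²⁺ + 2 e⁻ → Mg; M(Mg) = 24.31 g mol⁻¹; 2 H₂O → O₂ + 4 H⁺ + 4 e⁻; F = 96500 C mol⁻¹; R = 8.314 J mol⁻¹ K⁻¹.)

8.29 L

n(Mg) = 23.8 / 24.31 = 0.9790 mol, so n(e⁻) = 2 × 0.9790 = 1.958 mol.
The cells are in series, so the same 1.958 mol of electrons passes through the second cell.
2 H₂O → O₂ + 4 H⁺ + 4 e⁻ — 4 mol e⁻ per mol O₂, so n(O₂) = 1.958/4 = 0.4895 mol.
V = nRT/P = (0.4895 × 8.314 × 273) / (134 × 10³) = 0.00829 m³ = 8.29 L.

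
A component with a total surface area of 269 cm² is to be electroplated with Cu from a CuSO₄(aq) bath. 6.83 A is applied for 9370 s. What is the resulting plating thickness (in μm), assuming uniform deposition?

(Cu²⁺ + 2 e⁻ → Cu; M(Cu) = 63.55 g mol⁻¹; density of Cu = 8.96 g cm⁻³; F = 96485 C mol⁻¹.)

87.4 μm

Q = I·t = 6.830 × 9370.0 = 64000 C; n(e⁻) = 0.6633 mol.
n(Cu) = n(e⁻)/2 = 0.3316 mol, so m = 0.3316 × 63.55 = 21.08 g.
Volume = m/ρ = 21.08 / 8.96 = 2.352 cm³.
Thickness = V/A = 2.352 / 269 = 0.00874 cm = 87.4 μm.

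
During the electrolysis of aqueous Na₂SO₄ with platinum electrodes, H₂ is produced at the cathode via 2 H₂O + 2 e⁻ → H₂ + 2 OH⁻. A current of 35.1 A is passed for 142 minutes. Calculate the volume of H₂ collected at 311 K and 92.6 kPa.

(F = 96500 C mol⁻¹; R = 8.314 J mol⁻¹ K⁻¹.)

43.3 L

Q = I·t = 35.10 A × 8520.0 s = 299100 C.
n(e⁻) = Q/F = 299100 / 96500 = 3.099 mol.
2 electrons are transferred per H₂ molecule, so n(H₂) = 3.099 / 2 = 1.549 mol.
V = nRT/P = (1.549 × 8.314 × 311) / (92.6 × 10³ Pa) = 0.0433 m³ = 43.3 L.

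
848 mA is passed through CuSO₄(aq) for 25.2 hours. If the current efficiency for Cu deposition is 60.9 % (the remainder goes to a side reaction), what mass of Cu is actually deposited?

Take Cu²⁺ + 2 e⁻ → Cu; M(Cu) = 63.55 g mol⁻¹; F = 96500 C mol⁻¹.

15.4 g

Q = I·t = 0.8480 × 90720 = 76930 C.
n(e⁻) = 76930/96500 = 0.7972 mol; theoretically n(Cu) = 0.7972/2 = 0.3986 mol, m_theo = 25.33 g.
At 60.9 % efficiency, m_actual = 0.609 × 25.33 = 15.4 g.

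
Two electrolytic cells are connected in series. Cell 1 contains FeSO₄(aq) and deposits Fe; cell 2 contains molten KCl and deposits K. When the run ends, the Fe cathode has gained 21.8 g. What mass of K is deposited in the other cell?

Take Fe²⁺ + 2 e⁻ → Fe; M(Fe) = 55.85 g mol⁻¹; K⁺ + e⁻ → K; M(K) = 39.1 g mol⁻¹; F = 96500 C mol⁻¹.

30.5 g

n(Fe) = 21.8 / 55.85 = 0.3903 mol.
Since Fe²⁺ + 2 e⁻ → Fe, n(e⁻) passed = 2 × 0.3903 = 0.7807 mol.
Cells in series carry the same charge, so the same 0.7807 mol of electrons passes through cell 2.
K⁺ + e⁻ → K, so n(K) = 0.7807 / 1 = 0.7807 mol.
m(K) = 0.7807 × 39.1 = 30.5 g.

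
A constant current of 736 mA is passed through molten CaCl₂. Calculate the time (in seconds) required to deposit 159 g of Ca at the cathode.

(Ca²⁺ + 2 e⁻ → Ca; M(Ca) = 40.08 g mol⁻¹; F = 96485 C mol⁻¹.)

1.04 × 10⁶ s

n(Ca) = m/M = 159 / 40.08 = 3.967 mol.
Each Ca atom requires 2 electrons, so n(e⁻) = 2 × 3.967 = 7.934 mol.
Q = n(e⁻)·F = 7.934 × 96485 = 765500 C.
t = Q/I = 765500 / 0.7360 A = 1040000 s.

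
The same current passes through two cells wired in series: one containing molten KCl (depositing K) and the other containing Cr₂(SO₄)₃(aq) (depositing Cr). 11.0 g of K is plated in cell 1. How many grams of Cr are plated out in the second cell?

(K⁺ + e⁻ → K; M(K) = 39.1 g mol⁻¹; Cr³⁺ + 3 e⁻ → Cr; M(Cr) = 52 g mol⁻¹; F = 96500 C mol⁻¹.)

4.88 g

n(K) = 11.0 / 39.1 = 0.2813 mol.
Since K⁺ + e⁻ → K, n(e⁻) passed = 1 × 0.2813 = 0.2813 mol.
Cells in series carry the same charge, so the same 0.2813 mol of electrons passes through cell 2.
Cr³⁺ + 3 e⁻ → Cr, so n(Cr) = 0.2813 / 3 = 0.09378 mol.
m(Cr) = 0.09378 × 52 = 4.88 g.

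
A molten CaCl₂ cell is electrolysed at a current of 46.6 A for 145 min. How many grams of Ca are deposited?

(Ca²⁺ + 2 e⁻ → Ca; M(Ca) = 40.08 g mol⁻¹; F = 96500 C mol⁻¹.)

84.2 g

Q = I·t = 46.60 A × 8700.0 s = 405400 C.
n(e⁻) = Q/F = 405400 / 96500 = 4.201 mol.
Ca²⁺ + 2 e⁻ → Ca, so n(Ca) = n(e⁻)/2 = 2.101 mol.
m = n·M = 2.101 × 40.08 = 84.2 g.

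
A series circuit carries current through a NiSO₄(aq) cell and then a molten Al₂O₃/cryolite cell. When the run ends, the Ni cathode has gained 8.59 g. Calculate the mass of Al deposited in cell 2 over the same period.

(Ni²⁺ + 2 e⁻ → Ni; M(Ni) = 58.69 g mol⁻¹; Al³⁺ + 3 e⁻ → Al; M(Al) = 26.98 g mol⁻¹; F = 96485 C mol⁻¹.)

n(Ni) = 8.59 / 58.69 = 0.1464 mol.
Since Ni²⁺ + 2 e⁻ → Ni, n(e⁻) passed = 2 × 0.1464 = 0.2927 mol.
Cells in series carry the same charge, so the same 0.2927 mol of electrons passes through cell 2.
Al³⁺ + 3 e⁻ → Al, so n(Al) = 0.2927 / 3 = 0.09757 mol.
m(Al) = 0.09757 × 26.98 = 2.63 g.

2.63 g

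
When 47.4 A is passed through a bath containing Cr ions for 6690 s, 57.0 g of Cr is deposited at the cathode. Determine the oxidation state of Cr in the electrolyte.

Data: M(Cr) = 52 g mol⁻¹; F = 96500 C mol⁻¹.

+3

Q = I·t = 47.40 A × 6690.0 s = 317100 C, so n(e⁻) = 317100/96500 = 3.286 mol.
n(Cr) deposited = 57.0 / 52 = 1.096 mol.
Electrons per atom = n(e⁻)/n(Cr) = 3.286 / 1.096 = 3.00 ≈ 3, so the ion is Cr³⁺.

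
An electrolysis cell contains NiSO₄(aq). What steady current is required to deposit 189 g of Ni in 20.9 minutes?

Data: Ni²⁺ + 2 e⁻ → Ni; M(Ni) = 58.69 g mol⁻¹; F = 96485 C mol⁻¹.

n(Ni) = 189 / 58.69 = 3.220 mol.
n(e⁻) = 2 × 3.220 = 6.441 mol.
Q = n(e⁻)·F = 6.441 × 96485 = 621400 C.
I = Q/t = 621400 / 1254.0 s = 496 A.

496 A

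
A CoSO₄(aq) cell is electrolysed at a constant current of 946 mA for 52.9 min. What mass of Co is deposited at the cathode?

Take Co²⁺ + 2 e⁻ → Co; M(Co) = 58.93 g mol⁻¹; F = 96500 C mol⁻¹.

0.917 g

Q = I·t = 0.9460 A × 3174.0 s = 3003 C.
n(e⁻) = Q/F = 3003 / 96500 = 0.03112 mol.
Co²⁺ + 2 e⁻ → Co, so n(Co) = n(e⁻)/2 = 0.01556 mol.
m = n·M = 0.01556 × 58.93 = 0.917 g.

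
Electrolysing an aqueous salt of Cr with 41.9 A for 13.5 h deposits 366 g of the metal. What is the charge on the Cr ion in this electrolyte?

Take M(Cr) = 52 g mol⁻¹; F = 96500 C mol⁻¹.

+3

Q = I·t = 41.90 A × 48600 s = 2036000 C, so n(e⁻) = 2036000/96500 = 21.10 mol.
n(Cr) deposited = 366 / 52 = 7.038 mol.
Electrons per atom = n(e⁻)/n(Cr) = 21.10 / 7.038 = 3.00 ≈ 3, so the ion is Cr³⁺.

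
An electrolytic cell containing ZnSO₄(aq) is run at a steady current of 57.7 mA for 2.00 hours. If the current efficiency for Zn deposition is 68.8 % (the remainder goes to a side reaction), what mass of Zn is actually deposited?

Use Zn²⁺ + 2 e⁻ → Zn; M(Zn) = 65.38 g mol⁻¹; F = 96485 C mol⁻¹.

0.0968 g

Q = I·t = 0.05770 × 7200.0 = 415.4 C.
n(e⁻) = 415.4/96485 = 0.004306 mol; theoretically n(Zn) = 0.004306/2 = 0.002153 mol, m_theo = 0.1408 g.
At 68.8 % efficiency, m_actual = 0.688 × 0.1408 = 0.0968 g.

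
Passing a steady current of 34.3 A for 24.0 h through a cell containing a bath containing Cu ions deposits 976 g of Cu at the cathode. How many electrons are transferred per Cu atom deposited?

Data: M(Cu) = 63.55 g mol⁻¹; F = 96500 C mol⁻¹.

2

Q = I·t = 34.30 A × 86400 s = 2964000 C, so n(e⁻) = 2964000/96500 = 30.71 mol.
n(Cu) deposited = 976 / 63.55 = 15.36 mol.
Electrons per atom = n(e⁻)/n(Cu) = 30.71 / 15.36 = 2.00 ≈ 2, so the ion is Cu²⁺.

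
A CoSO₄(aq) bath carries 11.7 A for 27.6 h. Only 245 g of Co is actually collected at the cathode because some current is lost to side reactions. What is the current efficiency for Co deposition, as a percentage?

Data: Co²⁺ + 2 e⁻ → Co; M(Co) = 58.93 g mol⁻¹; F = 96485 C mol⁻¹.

69.0 %

Q = I·t = 11.70 × 99360 = 1163000 C; n(e⁻) = 1163000/96485 = 12.05 mol.
Theoretical n(Co) = n(e⁻)/2 = 6.024 mol, i.e. m_theo = 6.024 × 58.93 = 355.0 g.
Efficiency = m_actual / m_theo = 245 / 355.0 = 69.0 %.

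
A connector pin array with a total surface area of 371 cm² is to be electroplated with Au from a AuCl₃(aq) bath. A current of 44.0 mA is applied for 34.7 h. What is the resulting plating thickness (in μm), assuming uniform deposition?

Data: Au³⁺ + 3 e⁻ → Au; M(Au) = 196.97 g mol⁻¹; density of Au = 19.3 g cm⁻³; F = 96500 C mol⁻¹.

Q = I·t = 0.04400 × 124920 = 5496 C; n(e⁻) = 0.05696 mol.
n(Au) = n(e⁻)/3 = 0.01899 mol, so m = 0.01899 × 196.97 = 3.740 g.
Volume = m/ρ = 3.740 / 19.3 = 0.1938 cm³.
Thickness = V/A = 0.1938 / 371 = 5.22 × 10⁻⁴ cm = 5.22 μm.

5.22 μm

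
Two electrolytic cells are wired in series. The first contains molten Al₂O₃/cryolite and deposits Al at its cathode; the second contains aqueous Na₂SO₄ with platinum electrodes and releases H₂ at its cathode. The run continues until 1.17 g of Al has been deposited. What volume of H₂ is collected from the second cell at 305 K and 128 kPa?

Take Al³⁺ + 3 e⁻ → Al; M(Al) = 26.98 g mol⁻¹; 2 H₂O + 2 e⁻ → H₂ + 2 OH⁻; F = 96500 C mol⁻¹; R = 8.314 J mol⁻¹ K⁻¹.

1.29 L

n(Al) = 1.17 / 26.98 = 0.04337 mol, so n(e⁻) = 3 × 0.04337 = 0.1301 mol.
The cells are in series, so the same 0.1301 mol of electrons passes through the second cell.
2 H₂O + 2 e⁻ → H₂ + 2 OH⁻ — 2 mol e⁻ per mol H₂, so n(H₂) = 0.1301/2 = 0.06505 mol.
V = nRT/P = (0.06505 × 8.314 × 305) / (128 × 10³) = 0.00129 m³ = 1.29 L.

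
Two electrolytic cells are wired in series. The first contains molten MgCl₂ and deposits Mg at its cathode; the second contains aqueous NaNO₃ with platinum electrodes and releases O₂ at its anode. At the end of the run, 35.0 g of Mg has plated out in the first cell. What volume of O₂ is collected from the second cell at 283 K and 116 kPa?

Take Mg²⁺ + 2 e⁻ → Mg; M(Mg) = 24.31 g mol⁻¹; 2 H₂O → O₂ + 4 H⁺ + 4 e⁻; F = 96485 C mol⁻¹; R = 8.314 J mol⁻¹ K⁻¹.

n(Mg) = 35.0 / 24.31 = 1.440 mol, so n(e⁻) = 2 × 1.440 = 2.879 mol.
The cells are in series, so the same 2.879 mol of electrons passes through the second cell.
2 H₂O → O₂ + 4 H⁺ + 4 e⁻ — 4 mol e⁻ per mol O₂, so n(O₂) = 2.879/4 = 0.7199 mol.
V = nRT/P = (0.7199 × 8.314 × 283) / (116 × 10³) = 0.0146 m³ = 14.6 L.

14.6 L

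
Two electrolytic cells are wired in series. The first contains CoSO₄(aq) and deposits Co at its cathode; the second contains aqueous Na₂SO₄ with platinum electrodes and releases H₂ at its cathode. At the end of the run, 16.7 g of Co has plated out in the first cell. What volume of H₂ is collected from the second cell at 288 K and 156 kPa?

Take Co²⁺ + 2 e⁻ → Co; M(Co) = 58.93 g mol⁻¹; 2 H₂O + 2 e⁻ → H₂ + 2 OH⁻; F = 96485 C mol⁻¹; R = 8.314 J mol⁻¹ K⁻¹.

n(Co) = 16.7 / 58.93 = 0.2834 mol, so n(e⁻) = 2 × 0.2834 = 0.5668 mol.
The cells are in series, so the same 0.5668 mol of electrons passes through the second cell.
2 H₂O + 2 e⁻ → H₂ + 2 OH⁻ — 2 mol e⁻ per mol H₂, so n(H₂) = 0.5668/2 = 0.2834 mol.
V = nRT/P = (0.2834 × 8.314 × 288) / (156 × 10³) = 0.00435 m³ = 4.35 L.

4.35 L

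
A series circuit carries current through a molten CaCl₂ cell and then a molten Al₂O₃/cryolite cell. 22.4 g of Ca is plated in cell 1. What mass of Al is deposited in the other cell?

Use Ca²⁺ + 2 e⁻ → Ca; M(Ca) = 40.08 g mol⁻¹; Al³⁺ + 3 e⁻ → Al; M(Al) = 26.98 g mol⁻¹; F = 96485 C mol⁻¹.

10.1 g

n(Ca) = 22.4 / 40.08 = 0.5589 mol.
Since Ca²⁺ + 2 e⁻ → Ca, n(e⁻) passed = 2 × 0.5589 = 1.118 mol.
Cells in series carry the same charge, so the same 1.118 mol of electrons passes through cell 2.
Al³⁺ + 3 e⁻ → Al, so n(Al) = 1.118 / 3 = 0.3726 mol.
m(Al) = 0.3726 × 26.98 = 10.1 g.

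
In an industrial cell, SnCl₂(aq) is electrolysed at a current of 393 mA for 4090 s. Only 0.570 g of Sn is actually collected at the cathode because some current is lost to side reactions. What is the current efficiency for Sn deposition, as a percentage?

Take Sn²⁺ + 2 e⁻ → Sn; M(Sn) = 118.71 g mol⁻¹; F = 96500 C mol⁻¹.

57.7 %

Q = I·t = 0.3930 × 4090.0 = 1607 C; n(e⁻) = 1607/96500 = 0.01666 mol.
Theoretical n(Sn) = n(e⁻)/2 = 0.008328 mol, i.e. m_theo = 0.008328 × 118.71 = 0.9887 g.
Efficiency = m_actual / m_theo = 0.570 / 0.9887 = 57.7 %.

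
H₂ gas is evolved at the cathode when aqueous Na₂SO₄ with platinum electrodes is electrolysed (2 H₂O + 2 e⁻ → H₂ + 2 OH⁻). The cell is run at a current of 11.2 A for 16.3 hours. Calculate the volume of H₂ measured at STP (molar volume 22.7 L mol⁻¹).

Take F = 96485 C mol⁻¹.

77.3 L

Q = I·t = 11.20 A × 58680 s = 657200 C.
n(e⁻) = Q/F = 657200 / 96485 = 6.812 mol.
2 electrons are transferred per H₂ molecule, so n(H₂) = 6.812 / 2 = 3.406 mol.
V = n × V_m = 3.406 × 22.7 = 77.3 L.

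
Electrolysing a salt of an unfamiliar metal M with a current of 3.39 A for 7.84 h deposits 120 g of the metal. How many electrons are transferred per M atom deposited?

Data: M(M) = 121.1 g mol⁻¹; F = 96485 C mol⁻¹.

Q = I·t = 3.390 A × 28224 s = 95680 C, so n(e⁻) = 95680/96485 = 0.9917 mol.
n(M) deposited = 120 / 121.1 = 0.9909 mol.
Electrons per atom = n(e⁻)/n(M) = 0.9917 / 0.9909 = 1.00 ≈ 1, so the ion is M⁺.

1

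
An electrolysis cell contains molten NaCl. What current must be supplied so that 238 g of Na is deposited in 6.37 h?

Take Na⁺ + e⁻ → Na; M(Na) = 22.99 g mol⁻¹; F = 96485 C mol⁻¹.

43.6 A

n(Na) = 238 / 22.99 = 10.35 mol.
n(e⁻) = 1 × 10.35 = 10.35 mol.
Q = n(e⁻)·F = 10.35 × 96485 = 998800 C.
I = Q/t = 998800 / 22932 s = 43.6 A.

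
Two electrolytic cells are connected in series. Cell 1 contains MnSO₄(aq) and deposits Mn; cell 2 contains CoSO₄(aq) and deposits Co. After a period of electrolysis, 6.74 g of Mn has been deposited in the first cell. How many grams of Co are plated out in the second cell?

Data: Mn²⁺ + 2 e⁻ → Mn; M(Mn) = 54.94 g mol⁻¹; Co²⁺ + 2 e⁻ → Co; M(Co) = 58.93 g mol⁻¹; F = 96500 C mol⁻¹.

n(Mn) = 6.74 / 54.94 = 0.1227 mol.
Since Mn²⁺ + 2 e⁻ → Mn, n(e⁻) passed = 2 × 0.1227 = 0.2454 mol.
Cells in series carry the same charge, so the same 0.2454 mol of electrons passes through cell 2.
Co²⁺ + 2 e⁻ → Co, so n(Co) = 0.2454 / 2 = 0.1227 mol.
m(Co) = 0.1227 × 58.93 = 7.23 g.

7.23 g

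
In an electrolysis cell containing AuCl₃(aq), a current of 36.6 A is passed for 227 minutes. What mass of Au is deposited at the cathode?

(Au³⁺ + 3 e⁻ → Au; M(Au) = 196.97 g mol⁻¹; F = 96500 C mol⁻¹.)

Q = I·t = 36.60 A × 13620 s = 498500 C.
n(e⁻) = Q/F = 498500 / 96500 = 5.166 mol.
Au³⁺ + 3 e⁻ → Au, so n(Au) = n(e⁻)/3 = 1.722 mol.
m = n·M = 1.722 × 196.97 = 339 g.

339 g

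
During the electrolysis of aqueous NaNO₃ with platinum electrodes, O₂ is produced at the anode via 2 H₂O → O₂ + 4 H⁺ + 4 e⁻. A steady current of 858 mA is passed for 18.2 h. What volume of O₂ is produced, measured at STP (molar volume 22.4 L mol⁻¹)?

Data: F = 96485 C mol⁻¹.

Q = I·t = 0.8580 A × 65520 s = 56220 C.
n(e⁻) = Q/F = 56220 / 96485 = 0.5826 mol.
4 electrons are transferred per O₂ molecule, so n(O₂) = 0.5826 / 4 = 0.1457 mol.
V = n × V_m = 0.1457 × 22.4 = 3.26 L.

3.26 L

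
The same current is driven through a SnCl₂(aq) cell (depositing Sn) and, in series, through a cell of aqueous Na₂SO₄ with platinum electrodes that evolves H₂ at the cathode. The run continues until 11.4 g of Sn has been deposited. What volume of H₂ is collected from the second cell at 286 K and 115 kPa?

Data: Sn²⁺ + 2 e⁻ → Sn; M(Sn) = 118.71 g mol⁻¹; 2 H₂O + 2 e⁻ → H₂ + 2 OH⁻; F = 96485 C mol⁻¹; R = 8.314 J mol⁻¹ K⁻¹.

n(Sn) = 11.4 / 118.71 = 0.09603 mol, so n(e⁻) = 2 × 0.09603 = 0.1921 mol.
The cells are in series, so the same 0.1921 mol of electrons passes through the second cell.
2 H₂O + 2 e⁻ → H₂ + 2 OH⁻ — 2 mol e⁻ per mol H₂, so n(H₂) = 0.1921/2 = 0.09603 mol.
V = nRT/P = (0.09603 × 8.314 × 286) / (115 × 10³) = 0.00199 m³ = 1.99 L.

1.99 L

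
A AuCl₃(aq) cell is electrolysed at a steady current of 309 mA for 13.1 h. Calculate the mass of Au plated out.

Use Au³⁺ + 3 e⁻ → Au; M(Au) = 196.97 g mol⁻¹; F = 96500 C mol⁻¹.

9.91 g

Q = I·t = 0.3090 A × 47160 s = 14570 C.
n(e⁻) = Q/F = 14570 / 96500 = 0.1510 mol.
Au³⁺ + 3 e⁻ → Au, so n(Au) = n(e⁻)/3 = 0.05034 mol.
m = n·M = 0.05034 × 196.97 = 9.91 g.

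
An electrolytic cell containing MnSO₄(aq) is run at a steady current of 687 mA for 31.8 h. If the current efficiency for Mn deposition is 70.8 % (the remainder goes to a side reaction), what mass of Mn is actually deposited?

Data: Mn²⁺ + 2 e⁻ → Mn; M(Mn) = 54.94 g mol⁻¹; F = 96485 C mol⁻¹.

Q = I·t = 0.6870 × 114480 = 78650 C.
n(e⁻) = 78650/96485 = 0.8151 mol; theoretically n(Mn) = 0.8151/2 = 0.4076 mol, m_theo = 22.39 g.
At 70.8 % efficiency, m_actual = 0.708 × 22.39 = 15.9 g.

15.9 g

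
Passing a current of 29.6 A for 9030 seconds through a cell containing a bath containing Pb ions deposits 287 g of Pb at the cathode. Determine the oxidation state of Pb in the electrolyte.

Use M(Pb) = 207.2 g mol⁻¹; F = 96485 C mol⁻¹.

Q = I·t = 29.60 A × 9030.0 s = 267300 C, so n(e⁻) = 267300/96485 = 2.770 mol.
n(Pb) deposited = 287 / 207.2 = 1.385 mol.
Electrons per atom = n(e⁻)/n(Pb) = 2.770 / 1.385 = 2.00 ≈ 2, so the ion is Pb²⁺.

+2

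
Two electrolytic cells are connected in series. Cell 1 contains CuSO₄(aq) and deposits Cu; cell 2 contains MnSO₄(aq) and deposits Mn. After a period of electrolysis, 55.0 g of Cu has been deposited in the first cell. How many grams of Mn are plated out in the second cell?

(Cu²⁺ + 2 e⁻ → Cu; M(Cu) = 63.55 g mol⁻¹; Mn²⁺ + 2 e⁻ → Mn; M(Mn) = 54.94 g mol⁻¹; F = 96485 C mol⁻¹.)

47.5 g

n(Cu) = 55.0 / 63.55 = 0.8655 mol.
Since Cu²⁺ + 2 e⁻ → Cu, n(e⁻) passed = 2 × 0.8655 = 1.731 mol.
Cells in series carry the same charge, so the same 1.731 mol of electrons passes through cell 2.
Mn²⁺ + 2 e⁻ → Mn, so n(Mn) = 1.731 / 2 = 0.8655 mol.
m(Mn) = 0.8655 × 54.94 = 47.5 g.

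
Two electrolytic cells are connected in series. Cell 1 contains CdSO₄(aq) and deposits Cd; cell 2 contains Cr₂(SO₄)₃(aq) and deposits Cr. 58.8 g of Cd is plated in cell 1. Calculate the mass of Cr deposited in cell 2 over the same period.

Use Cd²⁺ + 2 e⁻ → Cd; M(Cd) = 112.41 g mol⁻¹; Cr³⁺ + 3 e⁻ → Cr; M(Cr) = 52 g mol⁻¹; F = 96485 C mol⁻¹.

18.1 g

n(Cd) = 58.8 / 112.41 = 0.5231 mol.
Since Cd²⁺ + 2 e⁻ → Cd, n(e⁻) passed = 2 × 0.5231 = 1.046 mol.
Cells in series carry the same charge, so the same 1.046 mol of electrons passes through cell 2.
Cr³⁺ + 3 e⁻ → Cr, so n(Cr) = 1.046 / 3 = 0.3487 mol.
m(Cr) = 0.3487 × 52 = 18.1 g.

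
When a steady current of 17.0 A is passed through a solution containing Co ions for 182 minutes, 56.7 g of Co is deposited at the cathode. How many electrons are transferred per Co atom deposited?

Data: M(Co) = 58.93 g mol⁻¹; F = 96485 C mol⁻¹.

Q = I·t = 17.00 A × 10920 s = 185600 C, so n(e⁻) = 185600/96485 = 1.924 mol.
n(Co) deposited = 56.7 / 58.93 = 0.9622 mol.
Electrons per atom = n(e⁻)/n(Co) = 1.924 / 0.9622 = 2.00 ≈ 2, so the ion is Co²⁺.

2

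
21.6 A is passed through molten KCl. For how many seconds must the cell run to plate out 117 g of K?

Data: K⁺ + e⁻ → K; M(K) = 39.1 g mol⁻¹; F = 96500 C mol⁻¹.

13400 s

n(K) = m/M = 117 / 39.1 = 2.992 mol.
Each K atom requires 1 electron, so n(e⁻) = 1 × 2.992 = 2.992 mol.
Q = n(e⁻)·F = 2.992 × 96500 = 288800 C.
t = Q/I = 288800 / 21.60 A = 13370 s.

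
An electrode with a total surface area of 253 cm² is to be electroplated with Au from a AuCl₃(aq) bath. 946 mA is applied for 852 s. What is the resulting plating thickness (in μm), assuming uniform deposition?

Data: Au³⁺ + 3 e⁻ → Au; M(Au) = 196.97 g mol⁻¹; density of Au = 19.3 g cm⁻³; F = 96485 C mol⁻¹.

Q = I·t = 0.9460 × 852.00 = 806.0 C; n(e⁻) = 0.008354 mol.
n(Au) = n(e⁻)/3 = 0.002785 mol, so m = 0.002785 × 196.97 = 0.5485 g.
Volume = m/ρ = 0.5485 / 19.3 = 0.02842 cm³.
Thickness = V/A = 0.02842 / 253 = 1.12 × 10⁻⁴ cm = 1.12 μm.

1.12 μm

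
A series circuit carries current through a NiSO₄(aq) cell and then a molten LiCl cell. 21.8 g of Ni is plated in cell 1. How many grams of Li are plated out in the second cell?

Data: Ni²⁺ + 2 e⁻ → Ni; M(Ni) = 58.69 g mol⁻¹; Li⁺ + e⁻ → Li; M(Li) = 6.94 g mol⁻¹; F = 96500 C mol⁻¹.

5.16 g

n(Ni) = 21.8 / 58.69 = 0.3714 mol.
Since Ni²⁺ + 2 e⁻ → Ni, n(e⁻) passed = 2 × 0.3714 = 0.7429 mol.
Cells in series carry the same charge, so the same 0.7429 mol of electrons passes through cell 2.
Li⁺ + e⁻ → Li, so n(Li) = 0.7429 / 1 = 0.7429 mol.
m(Li) = 0.7429 × 6.94 = 5.16 g.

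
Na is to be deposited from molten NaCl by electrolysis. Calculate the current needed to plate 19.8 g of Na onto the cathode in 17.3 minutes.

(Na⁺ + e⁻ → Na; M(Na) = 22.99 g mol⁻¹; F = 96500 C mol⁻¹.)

80.1 A

n(Na) = 19.8 / 22.99 = 0.8612 mol.
n(e⁻) = 1 × 0.8612 = 0.8612 mol.
Q = n(e⁻)·F = 0.8612 × 96500 = 83110 C.
I = Q/t = 83110 / 1038.0 s = 80.1 A.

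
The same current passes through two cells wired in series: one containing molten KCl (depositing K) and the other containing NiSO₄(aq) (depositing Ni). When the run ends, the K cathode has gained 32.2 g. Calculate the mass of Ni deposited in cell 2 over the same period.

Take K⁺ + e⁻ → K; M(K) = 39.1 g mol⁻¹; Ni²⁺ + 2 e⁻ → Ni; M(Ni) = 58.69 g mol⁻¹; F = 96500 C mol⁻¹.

24.2 g

n(K) = 32.2 / 39.1 = 0.8235 mol.
Since K⁺ + e⁻ → K, n(e⁻) passed = 1 × 0.8235 = 0.8235 mol.
Cells in series carry the same charge, so the same 0.8235 mol of electrons passes through cell 2.
Ni²⁺ + 2 e⁻ → Ni, so n(Ni) = 0.8235 / 2 = 0.4118 mol.
m(Ni) = 0.4118 × 58.69 = 24.2 g.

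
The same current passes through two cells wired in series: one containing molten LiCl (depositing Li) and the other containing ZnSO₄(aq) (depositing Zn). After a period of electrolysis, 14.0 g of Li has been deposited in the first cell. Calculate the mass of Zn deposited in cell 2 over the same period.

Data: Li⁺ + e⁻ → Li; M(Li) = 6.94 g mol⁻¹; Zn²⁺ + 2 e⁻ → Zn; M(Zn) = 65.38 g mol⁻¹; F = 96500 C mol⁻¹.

n(Li) = 14.0 / 6.94 = 2.017 mol.
Since Li⁺ + e⁻ → Li, n(e⁻) passed = 1 × 2.017 = 2.017 mol.
Cells in series carry the same charge, so the same 2.017 mol of electrons passes through cell 2.
Zn²⁺ + 2 e⁻ → Zn, so n(Zn) = 2.017 / 2 = 1.009 mol.
m(Zn) = 1.009 × 65.38 = 65.9 g.

65.9 g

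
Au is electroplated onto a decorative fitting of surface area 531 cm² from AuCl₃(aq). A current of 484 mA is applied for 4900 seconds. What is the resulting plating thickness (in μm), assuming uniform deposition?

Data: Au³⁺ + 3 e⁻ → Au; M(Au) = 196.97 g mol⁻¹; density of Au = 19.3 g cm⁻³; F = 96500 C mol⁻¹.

1.57 μm

Q = I·t = 0.4840 × 4900.0 = 2372 C; n(e⁻) = 0.02458 mol.
n(Au) = n(e⁻)/3 = 0.008192 mol, so m = 0.008192 × 196.97 = 1.614 g.
Volume = m/ρ = 1.614 / 19.3 = 0.08361 cm³.
Thickness = V/A = 0.08361 / 531 = 1.57 × 10⁻⁴ cm = 1.57 μm.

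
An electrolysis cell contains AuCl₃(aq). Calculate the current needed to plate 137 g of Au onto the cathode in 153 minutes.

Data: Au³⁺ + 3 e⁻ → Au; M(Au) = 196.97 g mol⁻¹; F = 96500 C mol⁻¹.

21.9 A

n(Au) = 137 / 196.97 = 0.6955 mol.
n(e⁻) = 3 × 0.6955 = 2.087 mol.
Q = n(e⁻)·F = 2.087 × 96500 = 201400 C.
I = Q/t = 201400 / 9180.0 s = 21.9 A.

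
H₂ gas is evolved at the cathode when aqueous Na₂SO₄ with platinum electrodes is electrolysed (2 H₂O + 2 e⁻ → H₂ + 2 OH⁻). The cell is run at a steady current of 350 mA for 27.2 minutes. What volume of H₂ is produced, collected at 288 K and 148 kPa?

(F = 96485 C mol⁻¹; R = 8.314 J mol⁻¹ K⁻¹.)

0.0479 L

Q = I·t = 0.3500 A × 1632.0 s = 571.2 C.
n(e⁻) = Q/F = 571.2 / 96485 = 0.005920 mol.
2 electrons are transferred per H₂ molecule, so n(H₂) = 0.005920 / 2 = 0.002960 mol.
V = nRT/P = (0.002960 × 8.314 × 288) / (148 × 10³ Pa) = 4.79 × 10⁻⁵ m³ = 0.0479 L.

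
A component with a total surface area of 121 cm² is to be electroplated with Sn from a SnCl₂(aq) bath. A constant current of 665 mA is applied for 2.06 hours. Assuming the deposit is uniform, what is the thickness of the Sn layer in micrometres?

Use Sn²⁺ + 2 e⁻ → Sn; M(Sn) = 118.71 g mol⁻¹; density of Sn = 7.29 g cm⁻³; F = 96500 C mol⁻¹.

Q = I·t = 0.6650 × 7416.0 = 4932 C; n(e⁻) = 0.05111 mol.
n(Sn) = n(e⁻)/2 = 0.02555 mol, so m = 0.02555 × 118.71 = 3.033 g.
Volume = m/ρ = 3.033 / 7.29 = 0.4161 cm³.
Thickness = V/A = 0.4161 / 121 = 0.00344 cm = 34.4 μm.

34.4 μm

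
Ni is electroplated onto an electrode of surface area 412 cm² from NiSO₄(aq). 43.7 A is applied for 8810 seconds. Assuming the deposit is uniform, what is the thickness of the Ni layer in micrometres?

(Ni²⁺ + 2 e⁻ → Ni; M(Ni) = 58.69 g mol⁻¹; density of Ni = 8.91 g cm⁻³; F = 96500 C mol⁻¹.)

Q = I·t = 43.70 × 8810.0 = 385000 C; n(e⁻) = 3.990 mol.
n(Ni) = n(e⁻)/2 = 1.995 mol, so m = 1.995 × 58.69 = 117.1 g.
Volume = m/ρ = 117.1 / 8.91 = 13.14 cm³.
Thickness = V/A = 13.14 / 412 = 0.0319 cm = 319 μm.

319 μm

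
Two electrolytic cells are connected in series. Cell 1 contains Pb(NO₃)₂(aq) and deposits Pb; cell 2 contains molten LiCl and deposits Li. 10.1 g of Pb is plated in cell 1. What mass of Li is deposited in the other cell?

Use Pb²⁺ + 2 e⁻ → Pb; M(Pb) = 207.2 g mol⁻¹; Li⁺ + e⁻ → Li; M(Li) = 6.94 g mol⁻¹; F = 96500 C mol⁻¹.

n(Pb) = 10.1 / 207.2 = 0.04875 mol.
Since Pb²⁺ + 2 e⁻ → Pb, n(e⁻) passed = 2 × 0.04875 = 0.09749 mol.
Cells in series carry the same charge, so the same 0.09749 mol of electrons passes through cell 2.
Li⁺ + e⁻ → Li, so n(Li) = 0.09749 / 1 = 0.09749 mol.
m(Li) = 0.09749 × 6.94 = 0.677 g.

0.677 g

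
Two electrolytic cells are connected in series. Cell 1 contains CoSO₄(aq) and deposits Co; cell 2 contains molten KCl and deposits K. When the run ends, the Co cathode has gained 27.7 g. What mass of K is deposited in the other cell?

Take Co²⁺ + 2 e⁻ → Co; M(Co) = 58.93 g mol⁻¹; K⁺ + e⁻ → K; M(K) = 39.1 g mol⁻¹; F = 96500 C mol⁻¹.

36.8 g

n(Co) = 27.7 / 58.93 = 0.4700 mol.
Since Co²⁺ + 2 e⁻ → Co, n(e⁻) passed = 2 × 0.4700 = 0.9401 mol.
Cells in series carry the same charge, so the same 0.9401 mol of electrons passes through cell 2.
K⁺ + e⁻ → K, so n(K) = 0.9401 / 1 = 0.9401 mol.
m(K) = 0.9401 × 39.1 = 36.8 g.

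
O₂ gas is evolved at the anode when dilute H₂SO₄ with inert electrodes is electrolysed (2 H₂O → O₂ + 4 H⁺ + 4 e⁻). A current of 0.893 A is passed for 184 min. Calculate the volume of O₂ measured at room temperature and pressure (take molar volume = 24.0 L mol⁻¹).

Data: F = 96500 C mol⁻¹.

0.613 L

Q = I·t = 0.8930 A × 11040 s = 9859 C.
n(e⁻) = Q/F = 9859 / 96500 = 0.1022 mol.
4 electrons are transferred per O₂ molecule, so n(O₂) = 0.1022 / 4 = 0.02554 mol.
V = n × V_m = 0.02554 × 24.0 = 0.613 L.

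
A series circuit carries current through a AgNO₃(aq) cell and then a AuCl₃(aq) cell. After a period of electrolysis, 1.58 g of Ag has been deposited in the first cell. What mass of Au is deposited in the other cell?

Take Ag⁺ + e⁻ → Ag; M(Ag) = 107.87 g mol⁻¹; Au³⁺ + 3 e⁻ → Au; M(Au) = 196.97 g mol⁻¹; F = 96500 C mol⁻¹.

0.962 g

n(Ag) = 1.58 / 107.87 = 0.01465 mol.
Since Ag⁺ + e⁻ → Ag, n(e⁻) passed = 1 × 0.01465 = 0.01465 mol.
Cells in series carry the same charge, so the same 0.01465 mol of electrons passes through cell 2.
Au³⁺ + 3 e⁻ → Au, so n(Au) = 0.01465 / 3 = 0.004882 mol.
m(Au) = 0.004882 × 196.97 = 0.962 g.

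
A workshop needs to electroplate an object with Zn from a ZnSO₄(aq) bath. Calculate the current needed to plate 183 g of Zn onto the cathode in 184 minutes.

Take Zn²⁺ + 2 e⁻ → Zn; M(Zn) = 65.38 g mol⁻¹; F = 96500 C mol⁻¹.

n(Zn) = 183 / 65.38 = 2.799 mol.
n(e⁻) = 2 × 2.799 = 5.598 mol.
Q = n(e⁻)·F = 5.598 × 96500 = 540200 C.
I = Q/t = 540200 / 11040 s = 48.9 A.

48.9 A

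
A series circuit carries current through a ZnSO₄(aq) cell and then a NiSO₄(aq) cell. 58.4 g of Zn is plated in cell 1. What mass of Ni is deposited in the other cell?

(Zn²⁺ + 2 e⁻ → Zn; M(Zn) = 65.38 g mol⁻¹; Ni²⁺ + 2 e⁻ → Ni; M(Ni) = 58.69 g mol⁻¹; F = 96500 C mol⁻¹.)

52.4 g

n(Zn) = 58.4 / 65.38 = 0.8932 mol.
Since Zn²⁺ + 2 e⁻ → Zn, n(e⁻) passed = 2 × 0.8932 = 1.786 mol.
Cells in series carry the same charge, so the same 1.786 mol of electrons passes through cell 2.
Ni²⁺ + 2 e⁻ → Ni, so n(Ni) = 1.786 / 2 = 0.8932 mol.
m(Ni) = 0.8932 × 58.69 = 52.4 g.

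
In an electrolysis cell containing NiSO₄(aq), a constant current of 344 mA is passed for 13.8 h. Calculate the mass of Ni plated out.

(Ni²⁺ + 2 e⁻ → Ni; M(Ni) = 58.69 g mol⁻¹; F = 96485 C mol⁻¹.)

Q = I·t = 0.3440 A × 49680 s = 17090 C.
n(e⁻) = Q/F = 17090 / 96485 = 0.1771 mol.
Ni²⁺ + 2 e⁻ → Ni, so n(Ni) = n(e⁻)/2 = 0.08856 mol.
m = n·M = 0.08856 × 58.69 = 5.20 g.

5.20 g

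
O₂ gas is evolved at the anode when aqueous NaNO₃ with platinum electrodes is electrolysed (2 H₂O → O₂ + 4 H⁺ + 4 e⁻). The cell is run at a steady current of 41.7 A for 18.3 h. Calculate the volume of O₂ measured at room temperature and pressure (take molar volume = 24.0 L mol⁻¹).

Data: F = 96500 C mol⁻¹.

Q = I·t = 41.70 A × 65880 s = 2747000 C.
n(e⁻) = Q/F = 2747000 / 96500 = 28.47 mol.
4 electrons are transferred per O₂ molecule, so n(O₂) = 28.47 / 4 = 7.117 mol.
V = n × V_m = 7.117 × 24.0 = 171 L.

171 L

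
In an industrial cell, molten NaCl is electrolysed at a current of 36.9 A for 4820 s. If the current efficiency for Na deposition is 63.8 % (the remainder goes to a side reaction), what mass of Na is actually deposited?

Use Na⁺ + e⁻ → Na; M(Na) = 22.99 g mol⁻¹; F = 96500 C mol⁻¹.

Q = I·t = 36.90 × 4820.0 = 177900 C.
n(e⁻) = 177900/96500 = 1.843 mol; theoretically n(Na) = 1.843/1 = 1.843 mol, m_theo = 42.37 g.
At 63.8 % efficiency, m_actual = 0.638 × 42.37 = 27.0 g.

27.0 g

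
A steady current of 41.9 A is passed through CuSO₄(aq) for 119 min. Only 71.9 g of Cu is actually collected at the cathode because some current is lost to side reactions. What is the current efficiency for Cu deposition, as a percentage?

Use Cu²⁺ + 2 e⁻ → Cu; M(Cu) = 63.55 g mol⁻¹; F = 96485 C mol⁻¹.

Q = I·t = 41.90 × 7140.0 = 299200 C; n(e⁻) = 299200/96485 = 3.101 mol.
Theoretical n(Cu) = n(e⁻)/2 = 1.550 mol, i.e. m_theo = 1.550 × 63.55 = 98.52 g.
Efficiency = m_actual / m_theo = 71.9 / 98.52 = 73.0 %.

73.0 %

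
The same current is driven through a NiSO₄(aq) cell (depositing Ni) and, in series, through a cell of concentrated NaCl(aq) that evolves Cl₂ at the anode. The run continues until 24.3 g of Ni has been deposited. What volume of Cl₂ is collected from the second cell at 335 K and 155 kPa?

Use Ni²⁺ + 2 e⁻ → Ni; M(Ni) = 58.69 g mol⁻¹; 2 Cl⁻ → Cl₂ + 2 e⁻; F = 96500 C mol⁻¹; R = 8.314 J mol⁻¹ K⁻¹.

n(Ni) = 24.3 / 58.69 = 0.4140 mol, so n(e⁻) = 2 × 0.4140 = 0.8281 mol.
The cells are in series, so the same 0.8281 mol of electrons passes through the second cell.
2 Cl⁻ → Cl₂ + 2 e⁻ — 2 mol e⁻ per mol Cl₂, so n(Cl₂) = 0.8281/2 = 0.4140 mol.
V = nRT/P = (0.4140 × 8.314 × 335) / (155 × 10³) = 0.00744 m³ = 7.44 L.

7.44 L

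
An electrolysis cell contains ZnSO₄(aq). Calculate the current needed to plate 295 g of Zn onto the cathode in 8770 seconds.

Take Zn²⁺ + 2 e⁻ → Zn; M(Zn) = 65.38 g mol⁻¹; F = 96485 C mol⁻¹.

99.3 A

n(Zn) = 295 / 65.38 = 4.512 mol.
n(e⁻) = 2 × 4.512 = 9.024 mol.
Q = n(e⁻)·F = 9.024 × 96485 = 870700 C.
I = Q/t = 870700 / 8770.0 s = 99.3 A.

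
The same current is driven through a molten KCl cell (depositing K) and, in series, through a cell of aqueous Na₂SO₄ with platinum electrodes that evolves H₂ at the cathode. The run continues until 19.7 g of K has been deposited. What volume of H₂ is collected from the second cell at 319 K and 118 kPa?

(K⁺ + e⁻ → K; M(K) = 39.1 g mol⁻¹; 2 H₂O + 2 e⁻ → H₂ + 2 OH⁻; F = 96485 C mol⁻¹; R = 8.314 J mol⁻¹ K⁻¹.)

n(K) = 19.7 / 39.1 = 0.5038 mol, so n(e⁻) = 1 × 0.5038 = 0.5038 mol.
The cells are in series, so the same 0.5038 mol of electrons passes through the second cell.
2 H₂O + 2 e⁻ → H₂ + 2 OH⁻ — 2 mol e⁻ per mol H₂, so n(H₂) = 0.5038/2 = 0.2519 mol.
V = nRT/P = (0.2519 × 8.314 × 319) / (118 × 10³) = 0.00566 m³ = 5.66 L.

5.66 L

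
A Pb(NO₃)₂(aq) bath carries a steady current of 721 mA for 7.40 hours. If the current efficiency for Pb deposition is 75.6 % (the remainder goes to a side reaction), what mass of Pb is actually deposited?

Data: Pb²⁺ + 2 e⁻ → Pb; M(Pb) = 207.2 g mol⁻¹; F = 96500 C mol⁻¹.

Q = I·t = 0.7210 × 26640 = 19210 C.
n(e⁻) = 19210/96500 = 0.1990 mol; theoretically n(Pb) = 0.1990/2 = 0.09952 mol, m_theo = 20.62 g.
At 75.6 % efficiency, m_actual = 0.756 × 20.62 = 15.6 g.

15.6 g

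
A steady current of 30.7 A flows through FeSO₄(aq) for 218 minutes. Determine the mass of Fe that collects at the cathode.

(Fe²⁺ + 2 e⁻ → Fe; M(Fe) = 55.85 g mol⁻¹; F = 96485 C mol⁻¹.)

Q = I·t = 30.70 A × 13080 s = 401600 C.
n(e⁻) = Q/F = 401600 / 96485 = 4.162 mol.
Fe²⁺ + 2 e⁻ → Fe, so n(Fe) = n(e⁻)/2 = 2.081 mol.
m = n·M = 2.081 × 55.85 = 116 g.

116 g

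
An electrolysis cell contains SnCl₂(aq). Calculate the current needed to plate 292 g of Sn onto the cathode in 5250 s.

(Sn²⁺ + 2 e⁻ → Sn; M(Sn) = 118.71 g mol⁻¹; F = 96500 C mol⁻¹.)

n(Sn) = 292 / 118.71 = 2.460 mol.
n(e⁻) = 2 × 2.460 = 4.920 mol.
Q = n(e⁻)·F = 4.920 × 96500 = 474700 C.
I = Q/t = 474700 / 5250.0 s = 90.4 A.

90.4 A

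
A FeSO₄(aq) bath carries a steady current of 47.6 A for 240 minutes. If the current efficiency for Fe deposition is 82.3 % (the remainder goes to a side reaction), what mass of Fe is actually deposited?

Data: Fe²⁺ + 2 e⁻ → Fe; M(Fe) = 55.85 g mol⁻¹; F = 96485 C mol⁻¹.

Q = I·t = 47.60 × 14400 = 685400 C.
n(e⁻) = 685400/96485 = 7.104 mol; theoretically n(Fe) = 7.104/2 = 3.552 mol, m_theo = 198.4 g.
At 82.3 % efficiency, m_actual = 0.823 × 198.4 = 163 g.

163 g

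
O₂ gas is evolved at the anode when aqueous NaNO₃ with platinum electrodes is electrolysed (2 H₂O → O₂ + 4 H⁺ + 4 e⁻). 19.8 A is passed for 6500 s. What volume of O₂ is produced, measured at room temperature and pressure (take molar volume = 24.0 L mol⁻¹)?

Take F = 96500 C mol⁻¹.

Q = I·t = 19.80 A × 6500.0 s = 128700 C.
n(e⁻) = Q/F = 128700 / 96500 = 1.334 mol.
4 electrons are transferred per O₂ molecule, so n(O₂) = 1.334 / 4 = 0.3334 mol.
V = n × V_m = 0.3334 × 24.0 = 8.00 L.

8.00 L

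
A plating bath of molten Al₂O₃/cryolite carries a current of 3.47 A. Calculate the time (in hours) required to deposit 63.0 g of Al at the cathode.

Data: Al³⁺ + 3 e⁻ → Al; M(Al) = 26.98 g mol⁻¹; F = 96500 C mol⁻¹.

n(Al) = m/M = 63.0 / 26.98 = 2.335 mol.
Each Al atom requires 3 electrons, so n(e⁻) = 3 × 2.335 = 7.005 mol.
Q = n(e⁻)·F = 7.005 × 96500 = 676000 C.
t = Q/I = 676000 / 3.470 A = 194800 s = 54.1 h.

54.1 h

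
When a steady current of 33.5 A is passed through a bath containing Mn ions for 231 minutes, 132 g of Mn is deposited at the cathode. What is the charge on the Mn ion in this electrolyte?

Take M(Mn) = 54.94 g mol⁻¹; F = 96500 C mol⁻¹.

Q = I·t = 33.50 A × 13860 s = 464300 C, so n(e⁻) = 464300/96500 = 4.812 mol.
n(Mn) deposited = 132 / 54.94 = 2.403 mol.
Electrons per atom = n(e⁻)/n(Mn) = 4.812 / 2.403 = 2.00 ≈ 2, so the ion is Mn²⁺.

+2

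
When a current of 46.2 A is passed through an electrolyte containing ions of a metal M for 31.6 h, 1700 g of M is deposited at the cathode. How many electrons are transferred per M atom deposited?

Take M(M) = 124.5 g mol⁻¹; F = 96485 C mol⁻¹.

Q = I·t = 46.20 A × 113760 s = 5256000 C, so n(e⁻) = 5256000/96485 = 54.47 mol.
n(M) deposited = 1700 / 124.5 = 13.65 mol.
Electrons per atom = n(e⁻)/n(M) = 54.47 / 13.65 = 3.99 ≈ 4, so the ion is M⁴⁺.

4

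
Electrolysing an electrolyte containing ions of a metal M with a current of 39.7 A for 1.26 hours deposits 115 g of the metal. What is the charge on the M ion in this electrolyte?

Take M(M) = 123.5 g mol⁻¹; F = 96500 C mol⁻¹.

+2

Q = I·t = 39.70 A × 4536.0 s = 180100 C, so n(e⁻) = 180100/96500 = 1.866 mol.
n(M) deposited = 115 / 123.5 = 0.9312 mol.
Electrons per atom = n(e⁻)/n(M) = 1.866 / 0.9312 = 2.00 ≈ 2, so the ion is M²⁺.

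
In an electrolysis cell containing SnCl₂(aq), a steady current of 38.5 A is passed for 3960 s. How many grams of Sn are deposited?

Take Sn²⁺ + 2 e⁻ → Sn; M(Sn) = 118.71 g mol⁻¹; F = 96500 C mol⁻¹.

Q = I·t = 38.50 A × 3960.0 s = 152500 C.
n(e⁻) = Q/F = 152500 / 96500 = 1.580 mol.
Sn²⁺ + 2 e⁻ → Sn, so n(Sn) = n(e⁻)/2 = 0.7899 mol.
m = n·M = 0.7899 × 118.71 = 93.8 g.

93.8 g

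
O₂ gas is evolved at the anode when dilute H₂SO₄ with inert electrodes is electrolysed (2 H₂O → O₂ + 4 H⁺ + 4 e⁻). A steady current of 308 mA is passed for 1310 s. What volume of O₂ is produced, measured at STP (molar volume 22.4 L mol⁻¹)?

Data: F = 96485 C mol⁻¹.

Q = I·t = 0.3080 A × 1310.0 s = 403.5 C.
n(e⁻) = Q/F = 403.5 / 96485 = 0.004182 mol.
4 electrons are transferred per O₂ molecule, so n(O₂) = 0.004182 / 4 = 0.001045 mol.
V = n × V_m = 0.001045 × 22.4 = 0.0234 L.

0.0234 L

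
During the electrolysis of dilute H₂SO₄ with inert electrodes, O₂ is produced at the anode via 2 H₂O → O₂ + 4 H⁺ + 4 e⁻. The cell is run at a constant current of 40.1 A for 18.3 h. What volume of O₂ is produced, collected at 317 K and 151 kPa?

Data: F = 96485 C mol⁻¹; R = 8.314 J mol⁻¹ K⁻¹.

Q = I·t = 40.10 A × 65880 s = 2642000 C.
n(e⁻) = Q/F = 2642000 / 96485 = 27.38 mol.
4 electrons are transferred per O₂ molecule, so n(O₂) = 27.38 / 4 = 6.845 mol.
V = nRT/P = (6.845 × 8.314 × 317) / (151 × 10³ Pa) = 0.119 m³ = 119 L.

119 L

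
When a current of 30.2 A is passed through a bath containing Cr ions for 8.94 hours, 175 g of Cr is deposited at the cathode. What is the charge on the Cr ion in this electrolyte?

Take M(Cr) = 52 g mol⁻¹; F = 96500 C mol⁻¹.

+3

Q = I·t = 30.20 A × 32184 s = 972000 C, so n(e⁻) = 972000/96500 = 10.07 mol.
n(Cr) deposited = 175 / 52 = 3.365 mol.
Electrons per atom = n(e⁻)/n(Cr) = 10.07 / 3.365 = 2.99 ≈ 3, so the ion is Cr³⁺.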